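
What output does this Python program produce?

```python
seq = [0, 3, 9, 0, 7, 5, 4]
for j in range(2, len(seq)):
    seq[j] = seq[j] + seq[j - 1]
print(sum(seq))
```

j=2: seq[2] = 9+3 = 12 → [0, 3, 12, 0, 7, 5, 4]
j=3: seq[3] = 0+12 = 12 → [0, 3, 12, 12, 7, 5, 4]
j=4: seq[4] = 7+12 = 19 → [0, 3, 12, 12, 19, 5, 4]
j=5: seq[5] = 5+19 = 24 → [0, 3, 12, 12, 19, 24, 4]
j=6: seq[6] = 4+24 = 28 → [0, 3, 12, 12, 19, 24, 28]
sum = 98

98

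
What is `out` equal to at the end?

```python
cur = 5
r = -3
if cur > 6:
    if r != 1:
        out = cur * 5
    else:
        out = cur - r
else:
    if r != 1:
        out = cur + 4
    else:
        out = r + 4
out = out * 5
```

cur=5, r=-3
cur > 6 is False; r != 1 is True
→ out = cur + 4 = 9
out = 9*5 = 45

45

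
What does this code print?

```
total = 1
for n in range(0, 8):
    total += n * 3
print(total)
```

n=0: total = 1+0*3 = 1
n=1: total = 1+1*3 = 4
n=2: total = 4+2*3 = 10
n=3: total = 10+3*3 = 19
n=4: total = 19+4*3 = 31
n=5: total = 31+5*3 = 46
n=6: total = 46+6*3 = 64
n=7: total = 64+7*3 = 85

85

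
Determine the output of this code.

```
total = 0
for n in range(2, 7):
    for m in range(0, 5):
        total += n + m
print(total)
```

150

n=2,m=0: total = 0+2 = 2
n=2,m=1: total = 2+3 = 5
n=2,m=2: total = 5+4 = 9
n=2,m=3: total = 9+5 = 14
n=2,m=4: total = 14+6 = 20
n=3,m=0: total = 20+3 = 23
n=3,m=1: total = 23+4 = 27
n=3,m=2: total = 27+5 = 32
n=3,m=3: total = 32+6 = 38
n=3,m=4: total = 38+7 = 45
n=4,m=0: total = 45+4 = 49
n=4,m=1: total = 49+5 = 54
n=4,m=2: total = 54+6 = 60
n=4,m=3: total = 60+7 = 67
n=4,m=4: total = 67+8 = 75
n=5,m=0: total = 75+5 = 80
n=5,m=1: total = 80+6 = 86
n=5,m=2: total = 86+7 = 93
n=5,m=3: total = 93+8 = 101
n=5,m=4: total = 101+9 = 110
n=6,m=0: total = 110+6 = 116
n=6,m=1: total = 116+7 = 123
n=6,m=2: total = 123+8 = 131
n=6,m=3: total = 131+9 = 140
n=6,m=4: total = 140+10 = 150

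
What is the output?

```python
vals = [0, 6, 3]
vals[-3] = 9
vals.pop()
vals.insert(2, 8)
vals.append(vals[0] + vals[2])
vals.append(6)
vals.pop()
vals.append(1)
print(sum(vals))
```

vals[-3] = 9 → [9, 6, 3]
pop() removes 3 → [9, 6]
insert 8 at 2 → [9, 6, 8]
append vals[0]+vals[2] = 9+8 = 17 → [9, 6, 8, 17]
append 6 → [9, 6, 8, 17, 6]
pop() removes 6 → [9, 6, 8, 17]
append 1 → [9, 6, 8, 17, 1]
sum = 41

41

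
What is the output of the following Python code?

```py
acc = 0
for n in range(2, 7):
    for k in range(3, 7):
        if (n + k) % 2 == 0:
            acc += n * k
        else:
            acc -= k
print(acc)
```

n=2,k=3: odd sum, acc = 0-3 = -3
n=2,k=4: even sum, acc = (-3)+8 = 5
n=2,k=5: odd sum, acc = 5-5 = 0
n=2,k=6: even sum, acc = 0+12 = 12
n=3,k=3: even sum, acc = 12+9 = 21
n=3,k=4: odd sum, acc = 21-4 = 17
n=3,k=5: even sum, acc = 17+15 = 32
n=3,k=6: odd sum, acc = 32-6 = 26
n=4,k=3: odd sum, acc = 26-3 = 23
n=4,k=4: even sum, acc = 23+16 = 39
n=4,k=5: odd sum, acc = 39-5 = 34
n=4,k=6: even sum, acc = 34+24 = 58
n=5,k=3: even sum, acc = 58+15 = 73
n=5,k=4: odd sum, acc = 73-4 = 69
n=5,k=5: even sum, acc = 69+25 = 94
n=5,k=6: odd sum, acc = 94-6 = 88
n=6,k=3: odd sum, acc = 88-3 = 85
n=6,k=4: even sum, acc = 85+24 = 109
n=6,k=5: odd sum, acc = 109-5 = 104
n=6,k=6: even sum, acc = 104+36 = 140

140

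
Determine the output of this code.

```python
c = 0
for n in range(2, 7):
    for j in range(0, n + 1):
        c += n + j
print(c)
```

n=2,j=0: c = 0+2 = 2
n=2,j=1: c = 2+3 = 5
n=2,j=2: c = 5+4 = 9
n=3,j=0: c = 9+3 = 12
n=3,j=1: c = 12+4 = 16
n=3,j=2: c = 16+5 = 21
n=3,j=3: c = 21+6 = 27
n=4,j=0: c = 27+4 = 31
n=4,j=1: c = 31+5 = 36
n=4,j=2: c = 36+6 = 42
n=4,j=3: c = 42+7 = 49
n=4,j=4: c = 49+8 = 57
n=5,j=0: c = 57+5 = 62
n=5,j=1: c = 62+6 = 68
n=5,j=2: c = 68+7 = 75
n=5,j=3: c = 75+8 = 83
n=5,j=4: c = 83+9 = 92
n=5,j=5: c = 92+10 = 102
n=6,j=0: c = 102+6 = 108
n=6,j=1: c = 108+7 = 115
n=6,j=2: c = 115+8 = 123
n=6,j=3: c = 123+9 = 132
n=6,j=4: c = 132+10 = 142
n=6,j=5: c = 142+11 = 153
n=6,j=6: c = 153+12 = 165

165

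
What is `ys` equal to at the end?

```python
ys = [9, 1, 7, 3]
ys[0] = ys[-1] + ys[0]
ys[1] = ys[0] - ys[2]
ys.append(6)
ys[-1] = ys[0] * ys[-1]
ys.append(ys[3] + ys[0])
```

ys[0] = ys[-1]+ys[0] = 3+9 = 12 → [12, 1, 7, 3]
ys[1] = ys[0]-ys[2] = 12-7 = 5 → [12, 5, 7, 3]
append 6 → [12, 5, 7, 3, 6]
ys[-1] = ys[0]*ys[-1] = 12*6 = 72 → [12, 5, 7, 3, 72]
append ys[3]+ys[0] = 3+12 = 15 → [12, 5, 7, 3, 72, 15]

[12, 5, 7, 3, 72, 15]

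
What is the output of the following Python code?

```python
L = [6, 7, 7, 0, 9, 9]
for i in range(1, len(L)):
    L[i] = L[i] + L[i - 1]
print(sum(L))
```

i=1: L[1] = 7+6 = 13 → [6, 13, 7, 0, 9, 9]
i=2: L[2] = 7+13 = 20 → [6, 13, 20, 0, 9, 9]
i=3: L[3] = 0+20 = 20 → [6, 13, 20, 20, 9, 9]
i=4: L[4] = 9+20 = 29 → [6, 13, 20, 20, 29, 9]
i=5: L[5] = 9+29 = 38 → [6, 13, 20, 20, 29, 38]
sum = 126

126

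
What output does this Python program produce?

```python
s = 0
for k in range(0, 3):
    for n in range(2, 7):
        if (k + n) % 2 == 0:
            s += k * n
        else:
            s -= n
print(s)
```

4

k=0,n=2: even sum, s = 0+0 = 0
k=0,n=3: odd sum, s = 0-3 = -3
k=0,n=4: even sum, s = (-3)+0 = -3
k=0,n=5: odd sum, s = (-3)-5 = -8
k=0,n=6: even sum, s = (-8)+0 = -8
k=1,n=2: odd sum, s = (-8)-2 = -10
k=1,n=3: even sum, s = (-10)+3 = -7
k=1,n=4: odd sum, s = (-7)-4 = -11
k=1,n=5: even sum, s = (-11)+5 = -6
k=1,n=6: odd sum, s = (-6)-6 = -12
k=2,n=2: even sum, s = (-12)+4 = -8
k=2,n=3: odd sum, s = (-8)-3 = -11
k=2,n=4: even sum, s = (-11)+8 = -3
k=2,n=5: odd sum, s = (-3)-5 = -8
k=2,n=6: even sum, s = (-8)+12 = 4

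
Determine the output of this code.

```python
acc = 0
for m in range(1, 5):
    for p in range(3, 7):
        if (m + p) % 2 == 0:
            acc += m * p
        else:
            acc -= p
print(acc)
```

56

m=1,p=3: even sum, acc = 0+3 = 3
m=1,p=4: odd sum, acc = 3-4 = -1
m=1,p=5: even sum, acc = (-1)+5 = 4
m=1,p=6: odd sum, acc = 4-6 = -2
m=2,p=3: odd sum, acc = (-2)-3 = -5
m=2,p=4: even sum, acc = (-5)+8 = 3
m=2,p=5: odd sum, acc = 3-5 = -2
m=2,p=6: even sum, acc = (-2)+12 = 10
m=3,p=3: even sum, acc = 10+9 = 19
m=3,p=4: odd sum, acc = 19-4 = 15
m=3,p=5: even sum, acc = 15+15 = 30
m=3,p=6: odd sum, acc = 30-6 = 24
m=4,p=3: odd sum, acc = 24-3 = 21
m=4,p=4: even sum, acc = 21+16 = 37
m=4,p=5: odd sum, acc = 37-5 = 32
m=4,p=6: even sum, acc = 32+24 = 56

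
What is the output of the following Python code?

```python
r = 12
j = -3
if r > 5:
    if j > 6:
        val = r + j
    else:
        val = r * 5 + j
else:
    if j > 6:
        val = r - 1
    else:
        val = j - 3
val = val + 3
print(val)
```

r=12, j=-3
r > 5 is True; j > 6 is False
→ val = r * 5 + j = 57
val = 57+3 = 60

60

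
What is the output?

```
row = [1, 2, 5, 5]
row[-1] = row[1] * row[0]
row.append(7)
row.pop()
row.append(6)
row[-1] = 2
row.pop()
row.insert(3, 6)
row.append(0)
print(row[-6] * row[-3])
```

6

row[-1] = row[1]*row[0] = 2*1 = 2 → [1, 2, 5, 2]
append 7 → [1, 2, 5, 2, 7]
pop() removes 7 → [1, 2, 5, 2]
append 6 → [1, 2, 5, 2, 6]
row[-1] = 2 → [1, 2, 5, 2, 2]
pop() removes 2 → [1, 2, 5, 2]
insert 6 at 3 → [1, 2, 5, 6, 2]
append 0 → [1, 2, 5, 6, 2, 0]
row[-6]*row[-3] = 1*6 = 6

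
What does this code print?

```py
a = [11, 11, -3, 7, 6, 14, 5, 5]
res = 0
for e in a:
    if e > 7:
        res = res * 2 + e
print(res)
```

e=11: >7, res = 0*2+11 = 11
e=11: >7, res = 11*2+11 = 33
e=-3: not >7
e=7: not >7
e=6: not >7
e=14: >7, res = 33*2+14 = 80
e=5: not >7
e=5: not >7

80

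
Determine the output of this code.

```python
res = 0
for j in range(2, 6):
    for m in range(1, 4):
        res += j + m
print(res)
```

66

j=2,m=1: res = 0+3 = 3
j=2,m=2: res = 3+4 = 7
j=2,m=3: res = 7+5 = 12
j=3,m=1: res = 12+4 = 16
j=3,m=2: res = 16+5 = 21
j=3,m=3: res = 21+6 = 27
j=4,m=1: res = 27+5 = 32
j=4,m=2: res = 32+6 = 38
j=4,m=3: res = 38+7 = 45
j=5,m=1: res = 45+6 = 51
j=5,m=2: res = 51+7 = 58
j=5,m=3: res = 58+8 = 66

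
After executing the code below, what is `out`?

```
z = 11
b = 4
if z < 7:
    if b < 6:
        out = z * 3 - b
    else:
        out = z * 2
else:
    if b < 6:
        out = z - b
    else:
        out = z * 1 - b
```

7

z=11, b=4
z < 7 is False; b < 6 is True
→ out = z - b = 7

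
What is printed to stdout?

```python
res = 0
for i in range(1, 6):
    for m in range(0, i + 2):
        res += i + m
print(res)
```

140

i=1,m=0: res = 0+1 = 1
i=1,m=1: res = 1+2 = 3
i=1,m=2: res = 3+3 = 6
i=2,m=0: res = 6+2 = 8
i=2,m=1: res = 8+3 = 11
i=2,m=2: res = 11+4 = 15
i=2,m=3: res = 15+5 = 20
i=3,m=0: res = 20+3 = 23
i=3,m=1: res = 23+4 = 27
i=3,m=2: res = 27+5 = 32
i=3,m=3: res = 32+6 = 38
i=3,m=4: res = 38+7 = 45
i=4,m=0: res = 45+4 = 49
i=4,m=1: res = 49+5 = 54
i=4,m=2: res = 54+6 = 60
i=4,m=3: res = 60+7 = 67
i=4,m=4: res = 67+8 = 75
i=4,m=5: res = 75+9 = 84
i=5,m=0: res = 84+5 = 89
i=5,m=1: res = 89+6 = 95
i=5,m=2: res = 95+7 = 102
i=5,m=3: res = 102+8 = 110
i=5,m=4: res = 110+9 = 119
i=5,m=5: res = 119+10 = 129
i=5,m=6: res = 129+11 = 140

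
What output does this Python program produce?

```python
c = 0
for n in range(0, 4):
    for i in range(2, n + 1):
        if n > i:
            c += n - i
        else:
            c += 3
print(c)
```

7

n=2,i=2: not 2>2, c = 0+3 = 3
n=3,i=2: 3>2, c = 3+1 = 4
n=3,i=3: not 3>3, c = 4+3 = 7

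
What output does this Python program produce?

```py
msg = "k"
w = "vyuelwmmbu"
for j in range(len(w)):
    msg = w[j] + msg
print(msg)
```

ubmmwleuyvk

j=0: prepend 'v' → 'vk'
j=1: prepend 'y' → 'yvk'
j=2: prepend 'u' → 'uyvk'
j=3: prepend 'e' → 'euyvk'
j=4: prepend 'l' → 'leuyvk'
j=5: prepend 'w' → 'wleuyvk'
j=6: prepend 'm' → 'mwleuyvk'
j=7: prepend 'm' → 'mmwleuyvk'
j=8: prepend 'b' → 'bmmwleuyvk'
j=9: prepend 'u' → 'ubmmwleuyvk'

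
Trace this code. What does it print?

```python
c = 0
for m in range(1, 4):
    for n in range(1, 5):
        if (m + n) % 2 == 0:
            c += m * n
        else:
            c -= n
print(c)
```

m=1,n=1: even sum, c = 0+1 = 1
m=1,n=2: odd sum, c = 1-2 = -1
m=1,n=3: even sum, c = (-1)+3 = 2
m=1,n=4: odd sum, c = 2-4 = -2
m=2,n=1: odd sum, c = (-2)-1 = -3
m=2,n=2: even sum, c = (-3)+4 = 1
m=2,n=3: odd sum, c = 1-3 = -2
m=2,n=4: even sum, c = (-2)+8 = 6
m=3,n=1: even sum, c = 6+3 = 9
m=3,n=2: odd sum, c = 9-2 = 7
m=3,n=3: even sum, c = 7+9 = 16
m=3,n=4: odd sum, c = 16-4 = 12

12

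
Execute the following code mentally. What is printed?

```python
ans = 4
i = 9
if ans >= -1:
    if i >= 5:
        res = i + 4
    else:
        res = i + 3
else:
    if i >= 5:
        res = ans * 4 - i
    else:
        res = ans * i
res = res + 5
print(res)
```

ans=4, i=9
ans >= -1 is True; i >= 5 is True
→ res = i + 4 = 13
res = 13+5 = 18

18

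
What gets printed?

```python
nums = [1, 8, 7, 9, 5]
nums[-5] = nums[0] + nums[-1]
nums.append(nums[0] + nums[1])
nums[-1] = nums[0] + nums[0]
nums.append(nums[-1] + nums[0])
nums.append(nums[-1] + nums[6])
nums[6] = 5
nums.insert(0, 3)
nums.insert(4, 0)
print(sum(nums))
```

nums[-5] = nums[0]+nums[-1] = 1+5 = 6 → [6, 8, 7, 9, 5]
append nums[0]+nums[1] = 6+8 = 14 → [6, 8, 7, 9, 5, 14]
nums[-1] = nums[0]+nums[0] = 6+6 = 12 → [6, 8, 7, 9, 5, 12]
append nums[-1]+nums[0] = 12+6 = 18 → [6, 8, 7, 9, 5, 12, 18]
append nums[-1]+nums[6] = 18+18 = 36 → [6, 8, 7, 9, 5, 12, 18, 36]
nums[6] = 5 → [6, 8, 7, 9, 5, 12, 5, 36]
insert 3 at 0 → [3, 6, 8, 7, 9, 5, 12, 5, 36]
insert 0 at 4 → [3, 6, 8, 7, 0, 9, 5, 12, 5, 36]
sum = 91

91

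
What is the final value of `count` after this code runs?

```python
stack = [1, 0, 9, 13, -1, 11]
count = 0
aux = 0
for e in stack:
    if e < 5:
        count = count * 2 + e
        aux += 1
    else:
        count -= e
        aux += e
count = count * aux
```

-1872

e=1: <5, count = 0*2+1 = 1; aux=1
e=0: <5, count = 1*2+0 = 2; aux=2
e=9: not <5, count = 2-9 = -7; aux=11
e=13: not <5, count = (-7)-13 = -20; aux=24
e=-1: <5, count = (-20)*2+(-1) = -41; aux=25
e=11: not <5, count = (-41)-11 = -52; aux=36
count*aux = (-52)*36 = -1872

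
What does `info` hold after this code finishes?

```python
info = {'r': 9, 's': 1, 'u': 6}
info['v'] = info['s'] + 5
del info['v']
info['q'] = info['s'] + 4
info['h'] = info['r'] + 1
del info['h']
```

info['v'] = info['s']+5 = 6 → {'r': 9, 's': 1, 'u': 6, 'v': 6}
del 'v' → {'r': 9, 's': 1, 'u': 6}
info['q'] = info['s']+4 = 5 → {'r': 9, 's': 1, 'u': 6, 'q': 5}
info['h'] = info['r']+1 = 10 → {'r': 9, 's': 1, 'u': 6, 'q': 5, 'h': 10}
del 'h' → {'r': 9, 's': 1, 'u': 6, 'q': 5}

{'r': 9, 's': 1, 'u': 6, 'q': 5}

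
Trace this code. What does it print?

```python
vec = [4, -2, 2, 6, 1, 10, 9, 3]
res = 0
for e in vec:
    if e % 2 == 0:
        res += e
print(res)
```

20

e=4: even, res = 0+4 = 4
e=-2: even, res = 4+(-2) = 2
e=2: even, res = 2+2 = 4
e=6: even, res = 4+6 = 10
e=1: not even
e=10: even, res = 10+10 = 20
e=9: not even
e=3: not even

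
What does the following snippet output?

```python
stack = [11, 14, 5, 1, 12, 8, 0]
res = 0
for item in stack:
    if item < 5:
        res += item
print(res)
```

item=11: not <5
item=14: not <5
item=5: not <5
item=1: <5, res = 0+1 = 1
item=12: not <5
item=8: not <5
item=0: <5, res = 1+0 = 1

1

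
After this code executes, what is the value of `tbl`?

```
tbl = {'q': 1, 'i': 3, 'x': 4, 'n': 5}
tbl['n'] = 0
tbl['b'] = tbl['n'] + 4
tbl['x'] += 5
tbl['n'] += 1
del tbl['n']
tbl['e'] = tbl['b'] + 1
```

tbl['n'] = 0 → {'q': 1, 'i': 3, 'x': 4, 'n': 0}
tbl['b'] = tbl['n']+4 = 4 → {'q': 1, 'i': 3, 'x': 4, 'n': 0, 'b': 4}
tbl['x'] = 4+5 = 9 → {'q': 1, 'i': 3, 'x': 9, 'n': 0, 'b': 4}
tbl['n'] = 0+1 = 1 → {'q': 1, 'i': 3, 'x': 9, 'n': 1, 'b': 4}
del 'n' → {'q': 1, 'i': 3, 'x': 9, 'b': 4}
tbl['e'] = tbl['b']+1 = 5 → {'q': 1, 'i': 3, 'x': 9, 'b': 4, 'e': 5}

{'q': 1, 'i': 3, 'x': 9, 'b': 4, 'e': 5}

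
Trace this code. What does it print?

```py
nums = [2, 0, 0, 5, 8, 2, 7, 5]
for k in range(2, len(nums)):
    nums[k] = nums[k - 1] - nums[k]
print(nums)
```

[2, 0, 0, -5, -13, -15, -22, -27]

k=2: nums[2] = 0-0 = 0 → [2, 0, 0, 5, 8, 2, 7, 5]
k=3: nums[3] = 0-5 = -5 → [2, 0, 0, -5, 8, 2, 7, 5]
k=4: nums[4] = (-5)-8 = -13 → [2, 0, 0, -5, -13, 2, 7, 5]
k=5: nums[5] = (-13)-2 = -15 → [2, 0, 0, -5, -13, -15, 7, 5]
k=6: nums[6] = (-15)-7 = -22 → [2, 0, 0, -5, -13, -15, -22, 5]
k=7: nums[7] = (-22)-5 = -27 → [2, 0, 0, -5, -13, -15, -22, -27]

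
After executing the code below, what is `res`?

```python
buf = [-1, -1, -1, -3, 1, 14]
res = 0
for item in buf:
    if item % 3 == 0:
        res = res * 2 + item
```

item=-1: not %3==0
item=-1: not %3==0
item=-1: not %3==0
item=-3: %3==0, res = 0*2+(-3) = -3
item=1: not %3==0
item=14: not %3==0

-3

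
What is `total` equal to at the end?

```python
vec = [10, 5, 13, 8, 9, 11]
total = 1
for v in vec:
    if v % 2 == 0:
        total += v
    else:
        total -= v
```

-19

v=10: even, total = 1+10 = 11
v=5: not even, total = 11-5 = 6
v=13: not even, total = 6-13 = -7
v=8: even, total = (-7)+8 = 1
v=9: not even, total = 1-9 = -8
v=11: not even, total = (-8)-11 = -19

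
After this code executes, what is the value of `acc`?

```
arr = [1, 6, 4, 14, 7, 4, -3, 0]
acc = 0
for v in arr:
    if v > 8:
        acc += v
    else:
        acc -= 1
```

7

v=1: not >8, acc = 0-1 = -1
v=6: not >8, acc = (-1)-1 = -2
v=4: not >8, acc = (-2)-1 = -3
v=14: >8, acc = (-3)+14 = 11
v=7: not >8, acc = 11-1 = 10
v=4: not >8, acc = 10-1 = 9
v=-3: not >8, acc = 9-1 = 8
v=0: not >8, acc = 8-1 = 7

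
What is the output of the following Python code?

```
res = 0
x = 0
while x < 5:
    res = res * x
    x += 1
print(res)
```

x=0: res = 0*0 = 0
x=1: res = 0*1 = 0
x=2: res = 0*2 = 0
x=3: res = 0*3 = 0
x=4: res = 0*4 = 0

0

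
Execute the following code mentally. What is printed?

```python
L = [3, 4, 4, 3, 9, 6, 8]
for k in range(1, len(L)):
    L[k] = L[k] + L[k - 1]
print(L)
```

k=1: L[1] = 4+3 = 7 → [3, 7, 4, 3, 9, 6, 8]
k=2: L[2] = 4+7 = 11 → [3, 7, 11, 3, 9, 6, 8]
k=3: L[3] = 3+11 = 14 → [3, 7, 11, 14, 9, 6, 8]
k=4: L[4] = 9+14 = 23 → [3, 7, 11, 14, 23, 6, 8]
k=5: L[5] = 6+23 = 29 → [3, 7, 11, 14, 23, 29, 8]
k=6: L[6] = 8+29 = 37 → [3, 7, 11, 14, 23, 29, 37]

[3, 7, 11, 14, 23, 29, 37]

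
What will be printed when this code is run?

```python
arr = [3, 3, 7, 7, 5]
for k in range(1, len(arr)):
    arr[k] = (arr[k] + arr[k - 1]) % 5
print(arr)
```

[3, 1, 3, 0, 0]

k=1: arr[1] = (3+3)%5 = 1 → [3, 1, 7, 7, 5]
k=2: arr[2] = (7+1)%5 = 3 → [3, 1, 3, 7, 5]
k=3: arr[3] = (7+3)%5 = 0 → [3, 1, 3, 0, 5]
k=4: arr[4] = (5+0)%5 = 0 → [3, 1, 3, 0, 0]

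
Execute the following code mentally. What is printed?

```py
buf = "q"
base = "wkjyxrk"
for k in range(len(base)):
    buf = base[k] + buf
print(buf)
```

krxyjkwq

k=0: prepend 'w' → 'wq'
k=1: prepend 'k' → 'kwq'
k=2: prepend 'j' → 'jkwq'
k=3: prepend 'y' → 'yjkwq'
k=4: prepend 'x' → 'xyjkwq'
k=5: prepend 'r' → 'rxyjkwq'
k=6: prepend 'k' → 'krxyjkwq'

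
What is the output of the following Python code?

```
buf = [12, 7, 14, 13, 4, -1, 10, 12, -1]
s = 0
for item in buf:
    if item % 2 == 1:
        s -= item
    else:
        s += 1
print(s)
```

-13

item=12: not odd, s = 0+1 = 1
item=7: odd, s = 1-7 = -6
item=14: not odd, s = (-6)+1 = -5
item=13: odd, s = (-5)-13 = -18
item=4: not odd, s = (-18)+1 = -17
item=-1: odd, s = (-17)-(-1) = -16
item=10: not odd, s = (-16)+1 = -15
item=12: not odd, s = (-15)+1 = -14
item=-1: odd, s = (-14)-(-1) = -13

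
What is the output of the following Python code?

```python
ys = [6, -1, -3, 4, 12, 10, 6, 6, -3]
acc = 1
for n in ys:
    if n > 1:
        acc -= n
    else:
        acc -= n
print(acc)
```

n=6: >1, acc = 1-6 = -5
n=-1: not >1, acc = (-5)-(-1) = -4
n=-3: not >1, acc = (-4)-(-3) = -1
n=4: >1, acc = (-1)-4 = -5
n=12: >1, acc = (-5)-12 = -17
n=10: >1, acc = (-17)-10 = -27
n=6: >1, acc = (-27)-6 = -33
n=6: >1, acc = (-33)-6 = -39
n=-3: not >1, acc = (-39)-(-3) = -36

-36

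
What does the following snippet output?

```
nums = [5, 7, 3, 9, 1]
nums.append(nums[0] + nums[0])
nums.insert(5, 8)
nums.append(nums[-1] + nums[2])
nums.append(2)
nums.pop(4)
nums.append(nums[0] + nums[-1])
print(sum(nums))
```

append nums[0]+nums[0] = 5+5 = 10 → [5, 7, 3, 9, 1, 10]
insert 8 at 5 → [5, 7, 3, 9, 1, 8, 10]
append nums[-1]+nums[2] = 10+3 = 13 → [5, 7, 3, 9, 1, 8, 10, 13]
append 2 → [5, 7, 3, 9, 1, 8, 10, 13, 2]
pop(4) removes 1 → [5, 7, 3, 9, 8, 10, 13, 2]
append nums[0]+nums[-1] = 5+2 = 7 → [5, 7, 3, 9, 8, 10, 13, 2, 7]
sum = 64

64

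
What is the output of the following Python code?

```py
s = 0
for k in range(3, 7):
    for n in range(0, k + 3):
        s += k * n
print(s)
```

k=3,n=0: s = 0+0 = 0
k=3,n=1: s = 0+3 = 3
k=3,n=2: s = 3+6 = 9
k=3,n=3: s = 9+9 = 18
k=3,n=4: s = 18+12 = 30
k=3,n=5: s = 30+15 = 45
k=4,n=0: s = 45+0 = 45
k=4,n=1: s = 45+4 = 49
k=4,n=2: s = 49+8 = 57
k=4,n=3: s = 57+12 = 69
k=4,n=4: s = 69+16 = 85
k=4,n=5: s = 85+20 = 105
k=4,n=6: s = 105+24 = 129
k=5,n=0: s = 129+0 = 129
k=5,n=1: s = 129+5 = 134
k=5,n=2: s = 134+10 = 144
k=5,n=3: s = 144+15 = 159
k=5,n=4: s = 159+20 = 179
k=5,n=5: s = 179+25 = 204
k=5,n=6: s = 204+30 = 234
k=5,n=7: s = 234+35 = 269
k=6,n=0: s = 269+0 = 269
k=6,n=1: s = 269+6 = 275
k=6,n=2: s = 275+12 = 287
k=6,n=3: s = 287+18 = 305
k=6,n=4: s = 305+24 = 329
k=6,n=5: s = 329+30 = 359
k=6,n=6: s = 359+36 = 395
k=6,n=7: s = 395+42 = 437
k=6,n=8: s = 437+48 = 485

485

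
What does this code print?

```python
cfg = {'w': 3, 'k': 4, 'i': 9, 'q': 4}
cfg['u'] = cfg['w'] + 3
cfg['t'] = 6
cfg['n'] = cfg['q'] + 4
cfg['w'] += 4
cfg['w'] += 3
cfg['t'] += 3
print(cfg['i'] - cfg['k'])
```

5

cfg['u'] = cfg['w']+3 = 6 → {'w': 3, 'k': 4, 'i': 9, 'q': 4, 'u': 6}
cfg['t'] = 6 → {'w': 3, 'k': 4, 'i': 9, 'q': 4, 'u': 6, 't': 6}
cfg['n'] = cfg['q']+4 = 8 → {'w': 3, 'k': 4, 'i': 9, 'q': 4, 'u': 6, 't': 6, 'n': 8}
cfg['w'] = 3+4 = 7 → {'w': 7, 'k': 4, 'i': 9, 'q': 4, 'u': 6, 't': 6, 'n': 8}
cfg['w'] = 7+3 = 10 → {'w': 10, 'k': 4, 'i': 9, 'q': 4, 'u': 6, 't': 6, 'n': 8}
cfg['t'] = 6+3 = 9 → {'w': 10, 'k': 4, 'i': 9, 'q': 4, 'u': 6, 't': 9, 'n': 8}
cfg['i']-cfg['k'] = 9-4 = 5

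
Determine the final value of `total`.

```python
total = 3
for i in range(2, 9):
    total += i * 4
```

i=2: total = 3+2*4 = 11
i=3: total = 11+3*4 = 23
i=4: total = 23+4*4 = 39
i=5: total = 39+5*4 = 59
i=6: total = 59+6*4 = 83
i=7: total = 83+7*4 = 111
i=8: total = 111+8*4 = 143

143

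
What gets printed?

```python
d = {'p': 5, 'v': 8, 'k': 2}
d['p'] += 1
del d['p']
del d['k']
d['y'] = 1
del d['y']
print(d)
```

d['p'] = 5+1 = 6 → {'p': 6, 'v': 8, 'k': 2}
del 'p' → {'v': 8, 'k': 2}
del 'k' → {'v': 8}
d['y'] = 1 → {'v': 8, 'y': 1}
del 'y' → {'v': 8}

{'v': 8}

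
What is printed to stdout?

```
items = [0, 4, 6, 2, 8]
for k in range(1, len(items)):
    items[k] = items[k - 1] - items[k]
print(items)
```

k=1: items[1] = 0-4 = -4 → [0, -4, 6, 2, 8]
k=2: items[2] = (-4)-6 = -10 → [0, -4, -10, 2, 8]
k=3: items[3] = (-10)-2 = -12 → [0, -4, -10, -12, 8]
k=4: items[4] = (-12)-8 = -20 → [0, -4, -10, -12, -20]

[0, -4, -10, -12, -20]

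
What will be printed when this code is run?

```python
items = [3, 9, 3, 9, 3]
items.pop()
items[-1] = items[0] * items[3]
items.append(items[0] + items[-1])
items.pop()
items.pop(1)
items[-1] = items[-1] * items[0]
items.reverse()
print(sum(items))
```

pop() removes 3 → [3, 9, 3, 9]
items[-1] = items[0]*items[3] = 3*9 = 27 → [3, 9, 3, 27]
append items[0]+items[-1] = 3+27 = 30 → [3, 9, 3, 27, 30]
pop() removes 30 → [3, 9, 3, 27]
pop(1) removes 9 → [3, 3, 27]
items[-1] = items[-1]*items[0] = 27*3 = 81 → [3, 3, 81]
reverse → [81, 3, 3]
sum = 87

87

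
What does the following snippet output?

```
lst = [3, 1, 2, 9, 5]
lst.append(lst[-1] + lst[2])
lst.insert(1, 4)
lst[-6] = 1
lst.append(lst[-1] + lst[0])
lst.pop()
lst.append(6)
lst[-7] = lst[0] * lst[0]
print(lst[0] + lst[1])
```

append lst[-1]+lst[2] = 5+2 = 7 → [3, 1, 2, 9, 5, 7]
insert 4 at 1 → [3, 4, 1, 2, 9, 5, 7]
lst[-6] = 1 → [3, 1, 1, 2, 9, 5, 7]
append lst[-1]+lst[0] = 7+3 = 10 → [3, 1, 1, 2, 9, 5, 7, 10]
pop() removes 10 → [3, 1, 1, 2, 9, 5, 7]
append 6 → [3, 1, 1, 2, 9, 5, 7, 6]
lst[-7] = lst[0]*lst[0] = 3*3 = 9 → [3, 9, 1, 2, 9, 5, 7, 6]
lst[0]+lst[1] = 3+9 = 12

12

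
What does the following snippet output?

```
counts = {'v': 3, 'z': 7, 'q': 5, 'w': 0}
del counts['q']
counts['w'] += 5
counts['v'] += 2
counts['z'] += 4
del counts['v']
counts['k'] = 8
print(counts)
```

{'z': 11, 'w': 5, 'k': 8}

del 'q' → {'v': 3, 'z': 7, 'w': 0}
counts['w'] = 0+5 = 5 → {'v': 3, 'z': 7, 'w': 5}
counts['v'] = 3+2 = 5 → {'v': 5, 'z': 7, 'w': 5}
counts['z'] = 7+4 = 11 → {'v': 5, 'z': 11, 'w': 5}
del 'v' → {'z': 11, 'w': 5}
counts['k'] = 8 → {'z': 11, 'w': 5, 'k': 8}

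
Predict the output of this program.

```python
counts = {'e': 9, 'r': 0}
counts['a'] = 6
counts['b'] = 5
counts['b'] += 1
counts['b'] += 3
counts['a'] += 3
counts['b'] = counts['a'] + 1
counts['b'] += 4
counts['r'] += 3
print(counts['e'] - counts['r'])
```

6

counts['a'] = 6 → {'e': 9, 'r': 0, 'a': 6}
counts['b'] = 5 → {'e': 9, 'r': 0, 'a': 6, 'b': 5}
counts['b'] = 5+1 = 6 → {'e': 9, 'r': 0, 'a': 6, 'b': 6}
counts['b'] = 6+3 = 9 → {'e': 9, 'r': 0, 'a': 6, 'b': 9}
counts['a'] = 6+3 = 9 → {'e': 9, 'r': 0, 'a': 9, 'b': 9}
counts['b'] = counts['a']+1 = 10 → {'e': 9, 'r': 0, 'a': 9, 'b': 10}
counts['b'] = 10+4 = 14 → {'e': 9, 'r': 0, 'a': 9, 'b': 14}
counts['r'] = 0+3 = 3 → {'e': 9, 'r': 3, 'a': 9, 'b': 14}
counts['e']-counts['r'] = 9-3 = 6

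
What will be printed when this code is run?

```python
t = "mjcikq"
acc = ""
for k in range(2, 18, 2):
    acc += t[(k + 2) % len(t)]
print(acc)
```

k=2: add t[4]='k' → 'k'
k=4: add t[0]='m' → 'km'
k=6: add t[2]='c' → 'kmc'
k=8: add t[4]='k' → 'kmck'
k=10: add t[0]='m' → 'kmckm'
k=12: add t[2]='c' → 'kmckmc'
k=14: add t[4]='k' → 'kmckmck'
k=16: add t[0]='m' → 'kmckmckm'

kmckmckm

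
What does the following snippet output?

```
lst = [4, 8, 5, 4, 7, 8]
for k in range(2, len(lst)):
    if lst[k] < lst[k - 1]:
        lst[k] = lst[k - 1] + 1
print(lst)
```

k=2: 5<8, lst[2] = 8+1 = 9 → [4, 8, 9, 4, 7, 8]
k=3: 4<9, lst[3] = 9+1 = 10 → [4, 8, 9, 10, 7, 8]
k=4: 7<10, lst[4] = 10+1 = 11 → [4, 8, 9, 10, 11, 8]
k=5: 8<11, lst[5] = 11+1 = 12 → [4, 8, 9, 10, 11, 12]

[4, 8, 9, 10, 11, 12]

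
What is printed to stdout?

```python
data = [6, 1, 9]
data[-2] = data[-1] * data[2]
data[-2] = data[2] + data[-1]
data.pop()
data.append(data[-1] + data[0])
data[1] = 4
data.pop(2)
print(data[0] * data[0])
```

36

data[-2] = data[-1]*data[2] = 9*9 = 81 → [6, 81, 9]
data[-2] = data[2]+data[-1] = 9+9 = 18 → [6, 18, 9]
pop() removes 9 → [6, 18]
append data[-1]+data[0] = 18+6 = 24 → [6, 18, 24]
data[1] = 4 → [6, 4, 24]
pop(2) removes 24 → [6, 4]
data[0]*data[0] = 6*6 = 36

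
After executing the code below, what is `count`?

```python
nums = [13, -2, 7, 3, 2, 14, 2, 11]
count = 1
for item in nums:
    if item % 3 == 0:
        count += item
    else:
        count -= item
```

-43

item=13: not %3==0, count = 1-13 = -12
item=-2: not %3==0, count = (-12)-(-2) = -10
item=7: not %3==0, count = (-10)-7 = -17
item=3: %3==0, count = (-17)+3 = -14
item=2: not %3==0, count = (-14)-2 = -16
item=14: not %3==0, count = (-16)-14 = -30
item=2: not %3==0, count = (-30)-2 = -32
item=11: not %3==0, count = (-32)-11 = -43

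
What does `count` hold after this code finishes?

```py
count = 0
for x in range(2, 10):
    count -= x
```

-44

x=2: count = 0-2 = -2
x=3: count = (-2)-3 = -5
x=4: count = (-5)-4 = -9
x=5: count = (-9)-5 = -14
x=6: count = (-14)-6 = -20
x=7: count = (-20)-7 = -27
x=8: count = (-27)-8 = -35
x=9: count = (-35)-9 = -44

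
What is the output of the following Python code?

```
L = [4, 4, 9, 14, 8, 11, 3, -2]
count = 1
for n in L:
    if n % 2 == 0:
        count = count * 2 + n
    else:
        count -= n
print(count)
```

n=4: even, count = 1*2+4 = 6
n=4: even, count = 6*2+4 = 16
n=9: not even, count = 16-9 = 7
n=14: even, count = 7*2+14 = 28
n=8: even, count = 28*2+8 = 64
n=11: not even, count = 64-11 = 53
n=3: not even, count = 53-3 = 50
n=-2: even, count = 50*2+(-2) = 98

98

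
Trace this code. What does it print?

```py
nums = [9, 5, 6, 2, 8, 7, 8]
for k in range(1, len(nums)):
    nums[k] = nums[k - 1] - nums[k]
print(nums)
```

k=1: nums[1] = 9-5 = 4 → [9, 4, 6, 2, 8, 7, 8]
k=2: nums[2] = 4-6 = -2 → [9, 4, -2, 2, 8, 7, 8]
k=3: nums[3] = (-2)-2 = -4 → [9, 4, -2, -4, 8, 7, 8]
k=4: nums[4] = (-4)-8 = -12 → [9, 4, -2, -4, -12, 7, 8]
k=5: nums[5] = (-12)-7 = -19 → [9, 4, -2, -4, -12, -19, 8]
k=6: nums[6] = (-19)-8 = -27 → [9, 4, -2, -4, -12, -19, -27]

[9, 4, -2, -4, -12, -19, -27]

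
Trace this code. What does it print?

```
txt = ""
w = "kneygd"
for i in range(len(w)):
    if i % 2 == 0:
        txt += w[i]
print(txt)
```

i=0: add 'k' → 'k'
i=1: skip
i=2: add 'e' → 'ke'
i=3: skip
i=4: add 'g' → 'keg'
i=5: skip

keg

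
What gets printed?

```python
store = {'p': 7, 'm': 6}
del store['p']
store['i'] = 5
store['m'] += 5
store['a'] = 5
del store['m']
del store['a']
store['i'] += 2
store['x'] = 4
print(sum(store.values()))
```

del 'p' → {'m': 6}
store['i'] = 5 → {'m': 6, 'i': 5}
store['m'] = 6+5 = 11 → {'m': 11, 'i': 5}
store['a'] = 5 → {'m': 11, 'i': 5, 'a': 5}
del 'm' → {'i': 5, 'a': 5}
del 'a' → {'i': 5}
store['i'] = 5+2 = 7 → {'i': 7}
store['x'] = 4 → {'i': 7, 'x': 4}
sum of values = 11

11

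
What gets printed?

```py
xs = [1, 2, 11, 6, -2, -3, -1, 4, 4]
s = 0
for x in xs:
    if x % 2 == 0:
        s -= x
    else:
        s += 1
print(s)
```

-10

x=1: not even, s = 0+1 = 1
x=2: even, s = 1-2 = -1
x=11: not even, s = (-1)+1 = 0
x=6: even, s = 0-6 = -6
x=-2: even, s = (-6)-(-2) = -4
x=-3: not even, s = (-4)+1 = -3
x=-1: not even, s = (-3)+1 = -2
x=4: even, s = (-2)-4 = -6
x=4: even, s = (-6)-4 = -10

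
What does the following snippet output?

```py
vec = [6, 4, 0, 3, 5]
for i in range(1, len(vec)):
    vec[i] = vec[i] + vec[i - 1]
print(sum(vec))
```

i=1: vec[1] = 4+6 = 10 → [6, 10, 0, 3, 5]
i=2: vec[2] = 0+10 = 10 → [6, 10, 10, 3, 5]
i=3: vec[3] = 3+10 = 13 → [6, 10, 10, 13, 5]
i=4: vec[4] = 5+13 = 18 → [6, 10, 10, 13, 18]
sum = 57

57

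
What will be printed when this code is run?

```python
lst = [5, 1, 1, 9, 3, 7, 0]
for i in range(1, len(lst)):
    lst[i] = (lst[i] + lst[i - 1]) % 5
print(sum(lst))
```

15

i=1: lst[1] = (1+5)%5 = 1 → [5, 1, 1, 9, 3, 7, 0]
i=2: lst[2] = (1+1)%5 = 2 → [5, 1, 2, 9, 3, 7, 0]
i=3: lst[3] = (9+2)%5 = 1 → [5, 1, 2, 1, 3, 7, 0]
i=4: lst[4] = (3+1)%5 = 4 → [5, 1, 2, 1, 4, 7, 0]
i=5: lst[5] = (7+4)%5 = 1 → [5, 1, 2, 1, 4, 1, 0]
i=6: lst[6] = (0+1)%5 = 1 → [5, 1, 2, 1, 4, 1, 1]
sum = 15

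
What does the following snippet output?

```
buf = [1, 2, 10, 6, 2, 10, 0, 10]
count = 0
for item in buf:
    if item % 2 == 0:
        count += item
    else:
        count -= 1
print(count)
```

item=1: not even, count = 0-1 = -1
item=2: even, count = (-1)+2 = 1
item=10: even, count = 1+10 = 11
item=6: even, count = 11+6 = 17
item=2: even, count = 17+2 = 19
item=10: even, count = 19+10 = 29
item=0: even, count = 29+0 = 29
item=10: even, count = 29+10 = 39

39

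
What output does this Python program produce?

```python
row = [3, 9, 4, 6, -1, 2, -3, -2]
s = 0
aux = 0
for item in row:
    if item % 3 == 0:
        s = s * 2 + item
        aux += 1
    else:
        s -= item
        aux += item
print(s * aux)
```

item=3: %3==0, s = 0*2+3 = 3; aux=1
item=9: %3==0, s = 3*2+9 = 15; aux=2
item=4: not %3==0, s = 15-4 = 11; aux=6
item=6: %3==0, s = 11*2+6 = 28; aux=7
item=-1: not %3==0, s = 28-(-1) = 29; aux=6
item=2: not %3==0, s = 29-2 = 27; aux=8
item=-3: %3==0, s = 27*2+(-3) = 51; aux=9
item=-2: not %3==0, s = 51-(-2) = 53; aux=7
s*aux = 53*7 = 371

371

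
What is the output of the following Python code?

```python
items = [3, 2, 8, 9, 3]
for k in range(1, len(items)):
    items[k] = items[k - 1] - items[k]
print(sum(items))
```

-38

k=1: items[1] = 3-2 = 1 → [3, 1, 8, 9, 3]
k=2: items[2] = 1-8 = -7 → [3, 1, -7, 9, 3]
k=3: items[3] = (-7)-9 = -16 → [3, 1, -7, -16, 3]
k=4: items[4] = (-16)-3 = -19 → [3, 1, -7, -16, -19]
sum = -38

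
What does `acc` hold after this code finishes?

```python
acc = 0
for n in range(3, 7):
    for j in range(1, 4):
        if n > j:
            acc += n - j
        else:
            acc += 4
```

n=3,j=1: 3>1, acc = 0+2 = 2
n=3,j=2: 3>2, acc = 2+1 = 3
n=3,j=3: not 3>3, acc = 3+4 = 7
n=4,j=1: 4>1, acc = 7+3 = 10
n=4,j=2: 4>2, acc = 10+2 = 12
n=4,j=3: 4>3, acc = 12+1 = 13
n=5,j=1: 5>1, acc = 13+4 = 17
n=5,j=2: 5>2, acc = 17+3 = 20
n=5,j=3: 5>3, acc = 20+2 = 22
n=6,j=1: 6>1, acc = 22+5 = 27
n=6,j=2: 6>2, acc = 27+4 = 31
n=6,j=3: 6>3, acc = 31+3 = 34

34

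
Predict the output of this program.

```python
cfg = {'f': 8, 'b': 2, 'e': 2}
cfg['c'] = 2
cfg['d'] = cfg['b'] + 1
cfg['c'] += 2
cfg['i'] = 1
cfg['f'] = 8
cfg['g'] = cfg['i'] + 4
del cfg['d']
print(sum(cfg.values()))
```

cfg['c'] = 2 → {'f': 8, 'b': 2, 'e': 2, 'c': 2}
cfg['d'] = cfg['b']+1 = 3 → {'f': 8, 'b': 2, 'e': 2, 'c': 2, 'd': 3}
cfg['c'] = 2+2 = 4 → {'f': 8, 'b': 2, 'e': 2, 'c': 4, 'd': 3}
cfg['i'] = 1 → {'f': 8, 'b': 2, 'e': 2, 'c': 4, 'd': 3, 'i': 1}
cfg['f'] = 8 → {'f': 8, 'b': 2, 'e': 2, 'c': 4, 'd': 3, 'i': 1}
cfg['g'] = cfg['i']+4 = 5 → {'f': 8, 'b': 2, 'e': 2, 'c': 4, 'd': 3, 'i': 1, 'g': 5}
del 'd' → {'f': 8, 'b': 2, 'e': 2, 'c': 4, 'i': 1, 'g': 5}
sum of values = 22

22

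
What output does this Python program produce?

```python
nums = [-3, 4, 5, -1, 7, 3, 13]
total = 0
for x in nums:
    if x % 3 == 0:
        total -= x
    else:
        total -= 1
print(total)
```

-5

x=-3: %3==0, total = 0-(-3) = 3
x=4: not %3==0, total = 3-1 = 2
x=5: not %3==0, total = 2-1 = 1
x=-1: not %3==0, total = 1-1 = 0
x=7: not %3==0, total = 0-1 = -1
x=3: %3==0, total = (-1)-3 = -4
x=13: not %3==0, total = (-4)-1 = -5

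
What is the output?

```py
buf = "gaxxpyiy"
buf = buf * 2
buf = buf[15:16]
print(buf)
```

repeat ×2 → 'gaxxpyiygaxxpyiy'
slice [15:16] → 'y'

y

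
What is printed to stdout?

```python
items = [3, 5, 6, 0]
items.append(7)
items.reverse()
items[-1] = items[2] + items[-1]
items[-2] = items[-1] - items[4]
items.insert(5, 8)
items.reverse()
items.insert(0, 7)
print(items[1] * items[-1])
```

56

append 7 → [3, 5, 6, 0, 7]
reverse → [7, 0, 6, 5, 3]
items[-1] = items[2]+items[-1] = 6+3 = 9 → [7, 0, 6, 5, 9]
items[-2] = items[-1]-items[4] = 9-9 = 0 → [7, 0, 6, 0, 9]
insert 8 at 5 → [7, 0, 6, 0, 9, 8]
reverse → [8, 9, 0, 6, 0, 7]
insert 7 at 0 → [7, 8, 9, 0, 6, 0, 7]
items[1]*items[-1] = 8*7 = 56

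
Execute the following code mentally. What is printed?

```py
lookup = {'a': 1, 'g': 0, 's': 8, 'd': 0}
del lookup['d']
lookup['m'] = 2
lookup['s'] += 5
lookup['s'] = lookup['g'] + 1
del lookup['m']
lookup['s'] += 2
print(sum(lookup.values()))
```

del 'd' → {'a': 1, 'g': 0, 's': 8}
lookup['m'] = 2 → {'a': 1, 'g': 0, 's': 8, 'm': 2}
lookup['s'] = 8+5 = 13 → {'a': 1, 'g': 0, 's': 13, 'm': 2}
lookup['s'] = lookup['g']+1 = 1 → {'a': 1, 'g': 0, 's': 1, 'm': 2}
del 'm' → {'a': 1, 'g': 0, 's': 1}
lookup['s'] = 1+2 = 3 → {'a': 1, 'g': 0, 's': 3}
sum of values = 4

4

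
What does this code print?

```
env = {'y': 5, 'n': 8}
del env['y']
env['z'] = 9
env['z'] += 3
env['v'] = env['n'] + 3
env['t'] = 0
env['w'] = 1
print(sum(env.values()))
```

32

del 'y' → {'n': 8}
env['z'] = 9 → {'n': 8, 'z': 9}
env['z'] = 9+3 = 12 → {'n': 8, 'z': 12}
env['v'] = env['n']+3 = 11 → {'n': 8, 'z': 12, 'v': 11}
env['t'] = 0 → {'n': 8, 'z': 12, 'v': 11, 't': 0}
env['w'] = 1 → {'n': 8, 'z': 12, 'v': 11, 't': 0, 'w': 1}
sum of values = 32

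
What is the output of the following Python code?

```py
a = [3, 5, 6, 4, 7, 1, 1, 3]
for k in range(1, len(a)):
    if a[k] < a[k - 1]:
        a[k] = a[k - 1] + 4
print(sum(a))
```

k=1: 5>=3, unchanged → [3, 5, 6, 4, 7, 1, 1, 3]
k=2: 6>=5, unchanged → [3, 5, 6, 4, 7, 1, 1, 3]
k=3: 4<6, a[3] = 6+4 = 10 → [3, 5, 6, 10, 7, 1, 1, 3]
k=4: 7<10, a[4] = 10+4 = 14 → [3, 5, 6, 10, 14, 1, 1, 3]
k=5: 1<14, a[5] = 14+4 = 18 → [3, 5, 6, 10, 14, 18, 1, 3]
k=6: 1<18, a[6] = 18+4 = 22 → [3, 5, 6, 10, 14, 18, 22, 3]
k=7: 3<22, a[7] = 22+4 = 26 → [3, 5, 6, 10, 14, 18, 22, 26]
sum = 104

104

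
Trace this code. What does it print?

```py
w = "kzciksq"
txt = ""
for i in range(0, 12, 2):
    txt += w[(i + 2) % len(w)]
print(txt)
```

ckqzis

i=0: add w[2]='c' → 'c'
i=2: add w[4]='k' → 'ck'
i=4: add w[6]='q' → 'ckq'
i=6: add w[1]='z' → 'ckqz'
i=8: add w[3]='i' → 'ckqzi'
i=10: add w[5]='s' → 'ckqzis'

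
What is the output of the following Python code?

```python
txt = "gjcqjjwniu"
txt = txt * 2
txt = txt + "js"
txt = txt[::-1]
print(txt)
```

sjuinwjjqcjguinwjjqcjg

repeat ×2 → 'gjcqjjwniugjcqjjwniu'
+ 'js' → 'gjcqjjwniugjcqjjwniujs'
reverse → 'sjuinwjjqcjguinwjjqcjg'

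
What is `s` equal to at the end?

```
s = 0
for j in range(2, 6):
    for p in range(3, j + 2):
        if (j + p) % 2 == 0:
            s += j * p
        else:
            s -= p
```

j=2,p=3: odd sum, s = 0-3 = -3
j=3,p=3: even sum, s = (-3)+9 = 6
j=3,p=4: odd sum, s = 6-4 = 2
j=4,p=3: odd sum, s = 2-3 = -1
j=4,p=4: even sum, s = (-1)+16 = 15
j=4,p=5: odd sum, s = 15-5 = 10
j=5,p=3: even sum, s = 10+15 = 25
j=5,p=4: odd sum, s = 25-4 = 21
j=5,p=5: even sum, s = 21+25 = 46
j=5,p=6: odd sum, s = 46-6 = 40

40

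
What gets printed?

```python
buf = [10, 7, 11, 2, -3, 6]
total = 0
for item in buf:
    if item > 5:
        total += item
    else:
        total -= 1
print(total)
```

32

item=10: >5, total = 0+10 = 10
item=7: >5, total = 10+7 = 17
item=11: >5, total = 17+11 = 28
item=2: not >5, total = 28-1 = 27
item=-3: not >5, total = 27-1 = 26
item=6: >5, total = 26+6 = 32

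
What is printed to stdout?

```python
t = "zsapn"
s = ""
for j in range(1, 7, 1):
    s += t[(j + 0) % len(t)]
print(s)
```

j=1: add t[1]='s' → 's'
j=2: add t[2]='a' → 'sa'
j=3: add t[3]='p' → 'sap'
j=4: add t[4]='n' → 'sapn'
j=5: add t[0]='z' → 'sapnz'
j=6: add t[1]='s' → 'sapnzs'

sapnzs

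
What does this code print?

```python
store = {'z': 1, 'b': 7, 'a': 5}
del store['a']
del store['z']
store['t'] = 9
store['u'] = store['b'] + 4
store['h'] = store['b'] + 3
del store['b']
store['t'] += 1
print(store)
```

del 'a' → {'z': 1, 'b': 7}
del 'z' → {'b': 7}
store['t'] = 9 → {'b': 7, 't': 9}
store['u'] = store['b']+4 = 11 → {'b': 7, 't': 9, 'u': 11}
store['h'] = store['b']+3 = 10 → {'b': 7, 't': 9, 'u': 11, 'h': 10}
del 'b' → {'t': 9, 'u': 11, 'h': 10}
store['t'] = 9+1 = 10 → {'t': 10, 'u': 11, 'h': 10}

{'t': 10, 'u': 11, 'h': 10}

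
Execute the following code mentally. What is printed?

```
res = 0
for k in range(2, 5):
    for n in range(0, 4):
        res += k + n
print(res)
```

54

k=2,n=0: res = 0+2 = 2
k=2,n=1: res = 2+3 = 5
k=2,n=2: res = 5+4 = 9
k=2,n=3: res = 9+5 = 14
k=3,n=0: res = 14+3 = 17
k=3,n=1: res = 17+4 = 21
k=3,n=2: res = 21+5 = 26
k=3,n=3: res = 26+6 = 32
k=4,n=0: res = 32+4 = 36
k=4,n=1: res = 36+5 = 41
k=4,n=2: res = 41+6 = 47
k=4,n=3: res = 47+7 = 54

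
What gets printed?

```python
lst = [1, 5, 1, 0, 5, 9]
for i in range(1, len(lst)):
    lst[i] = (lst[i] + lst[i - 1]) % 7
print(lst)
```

i=1: lst[1] = (5+1)%7 = 6 → [1, 6, 1, 0, 5, 9]
i=2: lst[2] = (1+6)%7 = 0 → [1, 6, 0, 0, 5, 9]
i=3: lst[3] = (0+0)%7 = 0 → [1, 6, 0, 0, 5, 9]
i=4: lst[4] = (5+0)%7 = 5 → [1, 6, 0, 0, 5, 9]
i=5: lst[5] = (9+5)%7 = 0 → [1, 6, 0, 0, 5, 0]

[1, 6, 0, 0, 5, 0]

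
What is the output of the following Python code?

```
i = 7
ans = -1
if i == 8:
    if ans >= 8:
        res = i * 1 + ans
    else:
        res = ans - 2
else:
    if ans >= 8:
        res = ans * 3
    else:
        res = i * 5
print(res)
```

i=7, ans=-1
i == 8 is False; ans >= 8 is False
→ res = i * 5 = 35

35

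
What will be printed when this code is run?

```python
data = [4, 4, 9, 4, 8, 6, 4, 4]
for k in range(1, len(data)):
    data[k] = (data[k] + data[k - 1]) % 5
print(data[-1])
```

3

k=1: data[1] = (4+4)%5 = 3 → [4, 3, 9, 4, 8, 6, 4, 4]
k=2: data[2] = (9+3)%5 = 2 → [4, 3, 2, 4, 8, 6, 4, 4]
k=3: data[3] = (4+2)%5 = 1 → [4, 3, 2, 1, 8, 6, 4, 4]
k=4: data[4] = (8+1)%5 = 4 → [4, 3, 2, 1, 4, 6, 4, 4]
k=5: data[5] = (6+4)%5 = 0 → [4, 3, 2, 1, 4, 0, 4, 4]
k=6: data[6] = (4+0)%5 = 4 → [4, 3, 2, 1, 4, 0, 4, 4]
k=7: data[7] = (4+4)%5 = 3 → [4, 3, 2, 1, 4, 0, 4, 3]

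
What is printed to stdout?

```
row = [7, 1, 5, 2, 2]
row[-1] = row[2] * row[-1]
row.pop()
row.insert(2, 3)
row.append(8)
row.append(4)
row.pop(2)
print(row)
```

row[-1] = row[2]*row[-1] = 5*2 = 10 → [7, 1, 5, 2, 10]
pop() removes 10 → [7, 1, 5, 2]
insert 3 at 2 → [7, 1, 3, 5, 2]
append 8 → [7, 1, 3, 5, 2, 8]
append 4 → [7, 1, 3, 5, 2, 8, 4]
pop(2) removes 3 → [7, 1, 5, 2, 8, 4]

[7, 1, 5, 2, 8, 4]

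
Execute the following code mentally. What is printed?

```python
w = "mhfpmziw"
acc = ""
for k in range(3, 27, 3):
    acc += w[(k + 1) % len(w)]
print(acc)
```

mwfzmpih

k=3: add w[4]='m' → 'm'
k=6: add w[7]='w' → 'mw'
k=9: add w[2]='f' → 'mwf'
k=12: add w[5]='z' → 'mwfz'
k=15: add w[0]='m' → 'mwfzm'
k=18: add w[3]='p' → 'mwfzmp'
k=21: add w[6]='i' → 'mwfzmpi'
k=24: add w[1]='h' → 'mwfzmpih'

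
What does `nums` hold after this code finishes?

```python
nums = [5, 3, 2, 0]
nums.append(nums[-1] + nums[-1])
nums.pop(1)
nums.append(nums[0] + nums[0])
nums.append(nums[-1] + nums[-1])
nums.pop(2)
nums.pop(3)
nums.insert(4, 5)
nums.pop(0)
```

append nums[-1]+nums[-1] = 0+0 = 0 → [5, 3, 2, 0, 0]
pop(1) removes 3 → [5, 2, 0, 0]
append nums[0]+nums[0] = 5+5 = 10 → [5, 2, 0, 0, 10]
append nums[-1]+nums[-1] = 10+10 = 20 → [5, 2, 0, 0, 10, 20]
pop(2) removes 0 → [5, 2, 0, 10, 20]
pop(3) removes 10 → [5, 2, 0, 20]
insert 5 at 4 → [5, 2, 0, 20, 5]
pop(0) removes 5 → [2, 0, 20, 5]

[2, 0, 20, 5]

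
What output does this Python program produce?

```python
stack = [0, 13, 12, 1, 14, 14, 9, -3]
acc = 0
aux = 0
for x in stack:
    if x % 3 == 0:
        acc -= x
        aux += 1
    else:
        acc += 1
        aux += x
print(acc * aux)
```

x=0: %3==0, acc = 0-0 = 0; aux=1
x=13: not %3==0, acc = 0+1 = 1; aux=14
x=12: %3==0, acc = 1-12 = -11; aux=15
x=1: not %3==0, acc = (-11)+1 = -10; aux=16
x=14: not %3==0, acc = (-10)+1 = -9; aux=30
x=14: not %3==0, acc = (-9)+1 = -8; aux=44
x=9: %3==0, acc = (-8)-9 = -17; aux=45
x=-3: %3==0, acc = (-17)-(-3) = -14; aux=46
acc*aux = (-14)*46 = -644

-644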